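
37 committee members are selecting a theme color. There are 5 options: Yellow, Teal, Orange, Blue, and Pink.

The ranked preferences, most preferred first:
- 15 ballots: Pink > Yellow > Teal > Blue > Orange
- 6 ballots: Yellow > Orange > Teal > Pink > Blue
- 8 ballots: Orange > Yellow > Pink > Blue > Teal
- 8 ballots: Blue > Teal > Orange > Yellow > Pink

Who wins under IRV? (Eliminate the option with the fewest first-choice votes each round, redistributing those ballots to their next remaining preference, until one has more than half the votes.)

Round 1: Yellow 6, Teal 0, Orange 8, Blue 8, Pink 15. Teal eliminated.
Round 2: Yellow 6, Orange 8, Blue 8, Pink 15. Yellow eliminated.
Round 3: Orange 14, Blue 8, Pink 15. Blue eliminated.
Round 4: Orange 22, Pink 15. Orange has a majority (≥19).

Orange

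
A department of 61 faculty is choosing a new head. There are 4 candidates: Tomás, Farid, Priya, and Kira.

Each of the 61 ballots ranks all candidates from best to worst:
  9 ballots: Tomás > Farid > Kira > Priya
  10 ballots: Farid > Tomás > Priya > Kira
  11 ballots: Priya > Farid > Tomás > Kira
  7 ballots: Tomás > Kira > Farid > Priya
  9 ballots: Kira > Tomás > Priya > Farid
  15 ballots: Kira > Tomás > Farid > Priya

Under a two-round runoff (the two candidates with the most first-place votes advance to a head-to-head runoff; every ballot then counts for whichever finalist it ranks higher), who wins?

Round 1 first-place votes: Tomás 16, Farid 10, Priya 11, Kira 24. Kira and Tomás advance.
Runoff: Kira is ranked above Tomás on 24 ballots, Tomás above Kira on 37.

Tomás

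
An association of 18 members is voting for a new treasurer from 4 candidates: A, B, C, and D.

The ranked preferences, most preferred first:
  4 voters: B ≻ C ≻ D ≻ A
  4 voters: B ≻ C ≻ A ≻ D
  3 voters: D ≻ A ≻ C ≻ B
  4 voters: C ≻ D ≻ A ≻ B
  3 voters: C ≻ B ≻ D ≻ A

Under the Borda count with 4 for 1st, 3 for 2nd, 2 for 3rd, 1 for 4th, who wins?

A: 4×1 + 4×2 + 3×3 + 4×2 + 3×1 = 32
B: 4×4 + 4×4 + 3×1 + 4×1 + 3×3 = 48
C: 4×3 + 4×3 + 3×2 + 4×4 + 3×4 = 58
D: 4×2 + 4×1 + 3×4 + 4×3 + 3×2 = 42

C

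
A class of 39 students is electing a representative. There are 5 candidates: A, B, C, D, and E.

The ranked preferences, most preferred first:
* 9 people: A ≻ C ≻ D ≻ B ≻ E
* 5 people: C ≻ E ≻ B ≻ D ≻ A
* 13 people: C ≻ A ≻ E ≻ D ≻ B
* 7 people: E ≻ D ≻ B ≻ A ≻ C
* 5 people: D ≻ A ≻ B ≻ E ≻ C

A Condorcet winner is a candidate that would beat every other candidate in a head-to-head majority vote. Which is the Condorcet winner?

A

A vs B: 27–12
A vs C: 21–18
A vs D: 22–17
A vs E: 27–12
A beats every other candidate.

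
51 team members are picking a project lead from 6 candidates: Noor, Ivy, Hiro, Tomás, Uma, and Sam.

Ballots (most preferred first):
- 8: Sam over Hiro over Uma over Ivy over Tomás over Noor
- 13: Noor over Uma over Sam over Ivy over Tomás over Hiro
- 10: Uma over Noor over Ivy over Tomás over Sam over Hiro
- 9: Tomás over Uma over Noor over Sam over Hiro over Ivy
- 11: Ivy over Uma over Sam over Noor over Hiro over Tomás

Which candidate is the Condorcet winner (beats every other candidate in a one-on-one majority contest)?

Uma vs Noor: 38–13
Uma vs Ivy: 40–11
Uma vs Hiro: 43–8
Uma vs Tomás: 42–9
Uma vs Sam: 43–8
Uma beats every other candidate.

Uma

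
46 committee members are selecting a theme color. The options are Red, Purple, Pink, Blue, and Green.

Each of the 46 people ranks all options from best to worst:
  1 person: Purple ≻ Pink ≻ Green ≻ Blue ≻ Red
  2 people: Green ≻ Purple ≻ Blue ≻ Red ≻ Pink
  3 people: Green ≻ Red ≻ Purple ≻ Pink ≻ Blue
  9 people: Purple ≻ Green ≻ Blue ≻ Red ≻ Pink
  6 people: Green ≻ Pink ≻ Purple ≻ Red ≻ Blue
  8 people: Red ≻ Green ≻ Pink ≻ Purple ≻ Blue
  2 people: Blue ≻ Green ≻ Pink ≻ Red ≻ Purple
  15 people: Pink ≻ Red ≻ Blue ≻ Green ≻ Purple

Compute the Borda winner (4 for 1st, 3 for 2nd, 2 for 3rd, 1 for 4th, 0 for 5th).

Green

Red: 1×0 + 2×1 + 3×3 + 9×1 + 6×1 + 8×4 + 2×1 + 15×3 = 105
Purple: 1×4 + 2×3 + 3×2 + 9×4 + 6×2 + 8×1 + 2×0 + 15×0 = 72
Pink: 1×3 + 2×0 + 3×1 + 9×0 + 6×3 + 8×2 + 2×2 + 15×4 = 104
Blue: 1×1 + 2×2 + 3×0 + 9×2 + 6×0 + 8×0 + 2×4 + 15×2 = 61
Green: 1×2 + 2×4 + 3×4 + 9×3 + 6×4 + 8×3 + 2×3 + 15×1 = 118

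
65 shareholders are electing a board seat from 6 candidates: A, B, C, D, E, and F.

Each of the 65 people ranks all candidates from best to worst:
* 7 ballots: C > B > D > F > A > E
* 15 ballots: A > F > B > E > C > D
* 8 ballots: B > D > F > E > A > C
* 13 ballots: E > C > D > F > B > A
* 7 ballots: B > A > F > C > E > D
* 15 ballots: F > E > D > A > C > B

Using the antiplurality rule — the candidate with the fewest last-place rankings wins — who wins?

Last-place votes: A 13, B 15, C 8, D 22, E 7, F 0.

F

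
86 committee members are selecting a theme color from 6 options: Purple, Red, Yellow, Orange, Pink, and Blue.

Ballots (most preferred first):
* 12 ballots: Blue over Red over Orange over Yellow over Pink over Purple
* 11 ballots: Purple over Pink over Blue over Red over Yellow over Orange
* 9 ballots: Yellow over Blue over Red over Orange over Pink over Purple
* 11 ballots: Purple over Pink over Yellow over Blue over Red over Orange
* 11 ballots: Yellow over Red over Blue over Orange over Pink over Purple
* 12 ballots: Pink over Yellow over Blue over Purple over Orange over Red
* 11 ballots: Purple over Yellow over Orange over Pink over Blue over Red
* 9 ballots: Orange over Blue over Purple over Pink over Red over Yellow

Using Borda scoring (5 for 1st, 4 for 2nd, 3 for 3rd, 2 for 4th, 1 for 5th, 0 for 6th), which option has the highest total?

Blue

Purple: 12×0 + 11×5 + 9×0 + 11×5 + 11×0 + 12×2 + 11×5 + 9×3 = 216
Red: 12×4 + 11×2 + 9×3 + 11×1 + 11×4 + 12×0 + 11×0 + 9×1 = 161
Yellow: 12×2 + 11×1 + 9×5 + 11×3 + 11×5 + 12×4 + 11×4 + 9×0 = 260
Orange: 12×3 + 11×0 + 9×2 + 11×0 + 11×2 + 12×1 + 11×3 + 9×5 = 166
Pink: 12×1 + 11×4 + 9×1 + 11×4 + 11×1 + 12×5 + 11×2 + 9×2 = 220
Blue: 12×5 + 11×3 + 9×4 + 11×2 + 11×3 + 12×3 + 11×1 + 9×4 = 267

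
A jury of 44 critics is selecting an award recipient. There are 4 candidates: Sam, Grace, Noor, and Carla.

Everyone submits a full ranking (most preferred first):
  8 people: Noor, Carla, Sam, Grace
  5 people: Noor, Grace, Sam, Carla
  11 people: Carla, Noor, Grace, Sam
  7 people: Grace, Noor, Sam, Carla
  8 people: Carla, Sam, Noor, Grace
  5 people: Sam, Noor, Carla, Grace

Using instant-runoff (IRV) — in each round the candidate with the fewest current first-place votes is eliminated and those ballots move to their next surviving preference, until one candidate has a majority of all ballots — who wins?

Noor

Round 1: Sam 5, Grace 7, Noor 13, Carla 19. Sam eliminated.
Round 2: Grace 7, Noor 18, Carla 19. Grace eliminated.
Round 3: Noor 25, Carla 19. Noor has a majority (≥23).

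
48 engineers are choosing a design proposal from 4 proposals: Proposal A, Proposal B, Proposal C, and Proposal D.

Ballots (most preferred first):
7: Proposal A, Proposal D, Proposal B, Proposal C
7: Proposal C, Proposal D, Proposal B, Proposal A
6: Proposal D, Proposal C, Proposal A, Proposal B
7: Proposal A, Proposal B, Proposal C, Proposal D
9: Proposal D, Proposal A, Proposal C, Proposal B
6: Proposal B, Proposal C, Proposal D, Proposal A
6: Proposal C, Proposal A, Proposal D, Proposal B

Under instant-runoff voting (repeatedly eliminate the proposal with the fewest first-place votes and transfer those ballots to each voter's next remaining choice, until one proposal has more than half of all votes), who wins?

Proposal C

Round 1: Proposal A 14, Proposal B 6, Proposal C 13, Proposal D 15. Proposal B eliminated.
Round 2: Proposal A 14, Proposal C 19, Proposal D 15. Proposal A eliminated.
Round 3: Proposal C 26, Proposal D 22. Proposal C has a majority (≥25).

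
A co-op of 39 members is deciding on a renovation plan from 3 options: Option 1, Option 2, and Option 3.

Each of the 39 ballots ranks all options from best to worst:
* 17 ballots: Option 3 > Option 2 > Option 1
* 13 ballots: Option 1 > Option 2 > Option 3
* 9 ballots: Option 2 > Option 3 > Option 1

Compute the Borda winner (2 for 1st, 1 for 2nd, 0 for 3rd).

Option 2

Option 1: 17×0 + 13×2 + 9×0 = 26
Option 2: 17×1 + 13×1 + 9×2 = 48
Option 3: 17×2 + 13×0 + 9×1 = 43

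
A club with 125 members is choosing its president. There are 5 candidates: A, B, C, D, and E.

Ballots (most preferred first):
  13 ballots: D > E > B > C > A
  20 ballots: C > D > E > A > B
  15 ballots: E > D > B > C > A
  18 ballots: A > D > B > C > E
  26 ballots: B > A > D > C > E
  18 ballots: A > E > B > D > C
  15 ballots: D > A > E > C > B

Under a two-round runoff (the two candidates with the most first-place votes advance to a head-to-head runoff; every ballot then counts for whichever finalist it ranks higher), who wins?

D

Round 1 first-place votes: A 36, B 26, C 20, D 28, E 15. A and D advance.
Runoff: A is ranked above D on 62 ballots, D above A on 63.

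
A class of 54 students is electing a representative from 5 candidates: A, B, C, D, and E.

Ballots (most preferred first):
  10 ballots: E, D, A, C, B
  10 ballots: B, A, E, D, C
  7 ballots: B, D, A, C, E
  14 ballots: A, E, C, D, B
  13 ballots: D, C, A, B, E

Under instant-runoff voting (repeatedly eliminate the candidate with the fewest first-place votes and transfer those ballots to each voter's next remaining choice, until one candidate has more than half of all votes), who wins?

Round 1: A 14, B 17, C 0, D 13, E 10. C eliminated.
Round 2: A 14, B 17, D 13, E 10. E eliminated.
Round 3: A 14, B 17, D 23. A eliminated.
Round 4: B 17, D 37. D has a majority (≥28).

D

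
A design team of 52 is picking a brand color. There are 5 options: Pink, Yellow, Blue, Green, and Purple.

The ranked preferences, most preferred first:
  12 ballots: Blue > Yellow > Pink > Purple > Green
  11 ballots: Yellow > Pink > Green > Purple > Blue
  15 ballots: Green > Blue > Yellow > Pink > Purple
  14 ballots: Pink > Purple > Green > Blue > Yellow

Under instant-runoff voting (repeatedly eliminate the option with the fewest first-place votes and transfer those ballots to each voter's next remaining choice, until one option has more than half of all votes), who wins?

Pink

Round 1: Pink 14, Yellow 11, Blue 12, Green 15, Purple 0. Purple eliminated.
Round 2: Pink 14, Yellow 11, Blue 12, Green 15. Yellow eliminated.
Round 3: Pink 25, Blue 12, Green 15. Blue eliminated.
Round 4: Pink 37, Green 15. Pink has a majority (≥27).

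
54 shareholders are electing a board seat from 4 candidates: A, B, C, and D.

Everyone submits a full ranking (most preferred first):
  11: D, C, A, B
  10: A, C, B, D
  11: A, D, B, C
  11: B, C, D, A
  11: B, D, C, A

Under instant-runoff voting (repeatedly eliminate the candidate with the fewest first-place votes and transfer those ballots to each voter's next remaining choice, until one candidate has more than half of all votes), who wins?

Round 1: A 21, B 22, C 0, D 11. C eliminated.
Round 2: A 21, B 22, D 11. D eliminated.
Round 3: A 32, B 22. A has a majority (≥28).

A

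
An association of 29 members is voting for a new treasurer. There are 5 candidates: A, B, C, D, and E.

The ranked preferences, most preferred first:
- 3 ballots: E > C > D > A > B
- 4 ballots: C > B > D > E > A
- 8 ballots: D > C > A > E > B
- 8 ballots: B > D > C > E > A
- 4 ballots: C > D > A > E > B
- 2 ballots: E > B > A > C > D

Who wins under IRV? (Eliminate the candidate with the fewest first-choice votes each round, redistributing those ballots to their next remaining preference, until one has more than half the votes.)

Round 1: A 0, B 8, C 8, D 8, E 5. A eliminated.
Round 2: B 8, C 8, D 8, E 5. E eliminated.
Round 3: B 10, C 11, D 8. D eliminated.
Round 4: B 10, C 19. C has a majority (≥15).

C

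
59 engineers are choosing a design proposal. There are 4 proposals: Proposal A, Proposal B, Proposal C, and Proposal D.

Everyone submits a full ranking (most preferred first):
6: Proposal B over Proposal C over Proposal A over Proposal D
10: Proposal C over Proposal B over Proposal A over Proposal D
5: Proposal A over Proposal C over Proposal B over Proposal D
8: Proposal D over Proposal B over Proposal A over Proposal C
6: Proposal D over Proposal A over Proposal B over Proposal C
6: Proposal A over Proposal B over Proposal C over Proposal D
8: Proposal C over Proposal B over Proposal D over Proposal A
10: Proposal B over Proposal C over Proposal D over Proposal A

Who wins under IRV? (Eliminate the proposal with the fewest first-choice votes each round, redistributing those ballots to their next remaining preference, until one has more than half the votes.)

Proposal B

Round 1: Proposal A 11, Proposal B 16, Proposal C 18, Proposal D 14. Proposal A eliminated.
Round 2: Proposal B 22, Proposal C 23, Proposal D 14. Proposal D eliminated.
Round 3: Proposal B 36, Proposal C 23. Proposal B has a majority (≥30).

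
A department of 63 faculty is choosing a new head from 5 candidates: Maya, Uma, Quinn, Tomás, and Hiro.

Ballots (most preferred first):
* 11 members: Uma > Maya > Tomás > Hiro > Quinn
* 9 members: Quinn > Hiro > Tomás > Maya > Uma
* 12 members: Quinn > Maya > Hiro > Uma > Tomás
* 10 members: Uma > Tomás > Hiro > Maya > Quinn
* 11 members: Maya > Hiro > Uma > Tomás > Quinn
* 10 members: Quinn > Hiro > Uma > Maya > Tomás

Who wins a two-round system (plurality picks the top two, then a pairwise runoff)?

Uma

Round 1 first-place votes: Maya 11, Uma 21, Quinn 31, Tomás 0, Hiro 0. Quinn and Uma advance.
Runoff: Quinn is ranked above Uma on 31 ballots, Uma above Quinn on 32.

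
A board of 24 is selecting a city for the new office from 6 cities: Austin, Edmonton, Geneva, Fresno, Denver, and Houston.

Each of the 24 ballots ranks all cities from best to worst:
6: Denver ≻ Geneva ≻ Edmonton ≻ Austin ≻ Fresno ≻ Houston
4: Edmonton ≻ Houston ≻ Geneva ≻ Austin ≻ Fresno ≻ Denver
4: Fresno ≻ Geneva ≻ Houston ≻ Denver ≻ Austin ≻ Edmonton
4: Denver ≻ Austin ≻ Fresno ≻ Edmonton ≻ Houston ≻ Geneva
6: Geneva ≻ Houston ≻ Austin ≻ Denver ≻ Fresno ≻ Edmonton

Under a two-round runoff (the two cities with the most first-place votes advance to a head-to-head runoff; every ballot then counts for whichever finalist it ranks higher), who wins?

Geneva

Round 1 first-place votes: Austin 0, Edmonton 4, Geneva 6, Fresno 4, Denver 10, Houston 0. Denver and Geneva advance.
Runoff: Denver is ranked above Geneva on 10 ballots, Geneva above Denver on 14.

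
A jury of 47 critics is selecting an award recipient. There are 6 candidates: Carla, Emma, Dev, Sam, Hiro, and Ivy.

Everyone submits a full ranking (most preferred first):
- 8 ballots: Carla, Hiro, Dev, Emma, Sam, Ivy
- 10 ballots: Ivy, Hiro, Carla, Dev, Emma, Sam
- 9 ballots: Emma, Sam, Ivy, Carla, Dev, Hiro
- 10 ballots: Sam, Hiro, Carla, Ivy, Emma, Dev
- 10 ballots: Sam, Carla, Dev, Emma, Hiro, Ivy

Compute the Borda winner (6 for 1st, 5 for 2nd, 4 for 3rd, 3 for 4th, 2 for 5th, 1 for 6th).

Carla

Carla: 8×6 + 10×4 + 9×3 + 10×4 + 10×5 = 205
Emma: 8×3 + 10×2 + 9×6 + 10×2 + 10×3 = 148
Dev: 8×4 + 10×3 + 9×2 + 10×1 + 10×4 = 130
Sam: 8×2 + 10×1 + 9×5 + 10×6 + 10×6 = 191
Hiro: 8×5 + 10×5 + 9×1 + 10×5 + 10×2 = 169
Ivy: 8×1 + 10×6 + 9×4 + 10×3 + 10×1 = 144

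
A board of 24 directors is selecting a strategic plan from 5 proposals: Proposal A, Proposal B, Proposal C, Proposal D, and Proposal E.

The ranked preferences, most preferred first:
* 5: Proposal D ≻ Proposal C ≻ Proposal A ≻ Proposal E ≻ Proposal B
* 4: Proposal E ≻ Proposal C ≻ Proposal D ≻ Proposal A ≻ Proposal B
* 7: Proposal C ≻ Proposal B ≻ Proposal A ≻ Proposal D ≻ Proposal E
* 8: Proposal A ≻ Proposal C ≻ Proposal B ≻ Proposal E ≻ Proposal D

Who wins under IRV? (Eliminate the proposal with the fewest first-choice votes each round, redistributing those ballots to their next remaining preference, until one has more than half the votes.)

Round 1: Proposal A 8, Proposal B 0, Proposal C 7, Proposal D 5, Proposal E 4. Proposal B eliminated.
Round 2: Proposal A 8, Proposal C 7, Proposal D 5, Proposal E 4. Proposal E eliminated.
Round 3: Proposal A 8, Proposal C 11, Proposal D 5. Proposal D eliminated.
Round 4: Proposal A 8, Proposal C 16. Proposal C has a majority (≥13).

Proposal C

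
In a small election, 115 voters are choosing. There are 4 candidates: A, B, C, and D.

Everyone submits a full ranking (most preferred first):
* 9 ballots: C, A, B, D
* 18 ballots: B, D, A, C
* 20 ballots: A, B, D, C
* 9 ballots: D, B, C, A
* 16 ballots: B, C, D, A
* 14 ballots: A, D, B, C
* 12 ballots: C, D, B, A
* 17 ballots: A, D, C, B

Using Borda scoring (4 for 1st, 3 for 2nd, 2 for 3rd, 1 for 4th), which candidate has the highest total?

B

A: 9×3 + 18×2 + 20×4 + 9×1 + 16×1 + 14×4 + 12×1 + 17×4 = 304
B: 9×2 + 18×4 + 20×3 + 9×3 + 16×4 + 14×2 + 12×2 + 17×1 = 310
C: 9×4 + 18×1 + 20×1 + 9×2 + 16×3 + 14×1 + 12×4 + 17×2 = 236
D: 9×1 + 18×3 + 20×2 + 9×4 + 16×2 + 14×3 + 12×3 + 17×3 = 300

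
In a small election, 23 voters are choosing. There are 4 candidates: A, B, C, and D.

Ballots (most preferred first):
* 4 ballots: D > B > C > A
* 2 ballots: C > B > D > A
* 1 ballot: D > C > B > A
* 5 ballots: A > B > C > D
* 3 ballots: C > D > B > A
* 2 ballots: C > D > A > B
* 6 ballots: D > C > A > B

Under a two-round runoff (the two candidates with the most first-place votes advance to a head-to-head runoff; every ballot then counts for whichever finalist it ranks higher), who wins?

C

Round 1 first-place votes: A 5, B 0, C 7, D 11. D and C advance.
Runoff: D is ranked above C on 11 ballots, C above D on 12.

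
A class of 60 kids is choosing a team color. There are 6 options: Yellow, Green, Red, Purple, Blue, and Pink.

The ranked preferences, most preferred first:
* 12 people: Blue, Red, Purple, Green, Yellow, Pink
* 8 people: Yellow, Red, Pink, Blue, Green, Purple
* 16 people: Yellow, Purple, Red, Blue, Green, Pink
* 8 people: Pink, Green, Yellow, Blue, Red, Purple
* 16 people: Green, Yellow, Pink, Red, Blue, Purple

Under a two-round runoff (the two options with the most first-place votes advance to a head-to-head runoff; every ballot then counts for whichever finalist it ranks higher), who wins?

Round 1 first-place votes: Yellow 24, Green 16, Red 0, Purple 0, Blue 12, Pink 8. Yellow and Green advance.
Runoff: Yellow is ranked above Green on 24 ballots, Green above Yellow on 36.

Green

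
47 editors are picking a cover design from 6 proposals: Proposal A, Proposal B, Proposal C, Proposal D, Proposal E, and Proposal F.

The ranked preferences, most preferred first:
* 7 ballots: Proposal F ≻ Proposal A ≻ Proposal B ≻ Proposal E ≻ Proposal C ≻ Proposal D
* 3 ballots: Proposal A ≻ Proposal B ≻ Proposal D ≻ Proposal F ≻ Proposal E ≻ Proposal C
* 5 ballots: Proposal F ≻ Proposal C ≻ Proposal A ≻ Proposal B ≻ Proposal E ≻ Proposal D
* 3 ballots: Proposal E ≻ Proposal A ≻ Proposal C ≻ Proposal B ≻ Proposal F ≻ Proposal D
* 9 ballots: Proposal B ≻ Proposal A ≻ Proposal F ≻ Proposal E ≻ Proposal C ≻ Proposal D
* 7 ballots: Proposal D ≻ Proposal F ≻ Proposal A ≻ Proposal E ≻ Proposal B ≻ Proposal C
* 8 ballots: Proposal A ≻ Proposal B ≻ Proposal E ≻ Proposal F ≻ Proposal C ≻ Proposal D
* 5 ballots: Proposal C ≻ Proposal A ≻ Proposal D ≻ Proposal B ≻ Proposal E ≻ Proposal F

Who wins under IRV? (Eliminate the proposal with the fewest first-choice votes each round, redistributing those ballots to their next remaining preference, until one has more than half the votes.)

Proposal A

Round 1: Proposal A 11, Proposal B 9, Proposal C 5, Proposal D 7, Proposal E 3, Proposal F 12. Proposal E eliminated.
Round 2: Proposal A 14, Proposal B 9, Proposal C 5, Proposal D 7, Proposal F 12. Proposal C eliminated.
Round 3: Proposal A 19, Proposal B 9, Proposal D 7, Proposal F 12. Proposal D eliminated.
Round 4: Proposal A 19, Proposal B 9, Proposal F 19. Proposal B eliminated.
Round 5: Proposal A 28, Proposal F 19. Proposal A has a majority (≥24).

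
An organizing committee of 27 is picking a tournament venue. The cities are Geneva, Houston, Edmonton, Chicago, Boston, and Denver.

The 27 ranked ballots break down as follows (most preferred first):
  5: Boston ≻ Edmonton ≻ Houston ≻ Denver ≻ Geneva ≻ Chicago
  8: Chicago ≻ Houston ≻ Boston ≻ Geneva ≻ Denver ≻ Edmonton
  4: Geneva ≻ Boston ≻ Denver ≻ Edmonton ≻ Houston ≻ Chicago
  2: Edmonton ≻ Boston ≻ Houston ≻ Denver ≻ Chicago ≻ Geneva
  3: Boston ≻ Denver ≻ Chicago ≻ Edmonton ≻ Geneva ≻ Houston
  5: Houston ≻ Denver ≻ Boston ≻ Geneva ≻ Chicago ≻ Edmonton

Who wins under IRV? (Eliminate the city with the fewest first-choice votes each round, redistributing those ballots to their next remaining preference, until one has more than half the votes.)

Round 1: Geneva 4, Houston 5, Edmonton 2, Chicago 8, Boston 8, Denver 0. Denver eliminated.
Round 2: Geneva 4, Houston 5, Edmonton 2, Chicago 8, Boston 8. Edmonton eliminated.
Round 3: Geneva 4, Houston 5, Chicago 8, Boston 10. Geneva eliminated.
Round 4: Houston 5, Chicago 8, Boston 14. Boston has a majority (≥14).

Boston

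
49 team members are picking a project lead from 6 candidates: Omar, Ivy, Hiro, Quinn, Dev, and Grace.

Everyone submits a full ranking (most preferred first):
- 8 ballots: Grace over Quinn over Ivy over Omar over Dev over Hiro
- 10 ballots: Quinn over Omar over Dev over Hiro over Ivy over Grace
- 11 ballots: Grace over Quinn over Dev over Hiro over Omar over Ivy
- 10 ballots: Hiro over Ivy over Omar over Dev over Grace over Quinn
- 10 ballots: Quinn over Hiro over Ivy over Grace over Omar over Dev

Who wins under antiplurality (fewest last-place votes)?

Omar

Last-place votes: Omar 0, Ivy 11, Hiro 8, Quinn 10, Dev 10, Grace 10.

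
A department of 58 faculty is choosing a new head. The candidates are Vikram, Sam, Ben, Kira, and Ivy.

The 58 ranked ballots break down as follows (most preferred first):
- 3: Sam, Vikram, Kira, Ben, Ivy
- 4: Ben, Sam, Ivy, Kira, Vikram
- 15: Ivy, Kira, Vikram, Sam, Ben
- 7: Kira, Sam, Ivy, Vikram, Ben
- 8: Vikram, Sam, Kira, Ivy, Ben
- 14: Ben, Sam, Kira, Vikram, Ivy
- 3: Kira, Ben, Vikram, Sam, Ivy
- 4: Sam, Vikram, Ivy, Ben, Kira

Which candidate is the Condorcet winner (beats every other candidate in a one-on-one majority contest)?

Sam

Sam vs Vikram: 32–26
Sam vs Ben: 37–21
Sam vs Kira: 33–25
Sam vs Ivy: 43–15
Sam beats every other candidate.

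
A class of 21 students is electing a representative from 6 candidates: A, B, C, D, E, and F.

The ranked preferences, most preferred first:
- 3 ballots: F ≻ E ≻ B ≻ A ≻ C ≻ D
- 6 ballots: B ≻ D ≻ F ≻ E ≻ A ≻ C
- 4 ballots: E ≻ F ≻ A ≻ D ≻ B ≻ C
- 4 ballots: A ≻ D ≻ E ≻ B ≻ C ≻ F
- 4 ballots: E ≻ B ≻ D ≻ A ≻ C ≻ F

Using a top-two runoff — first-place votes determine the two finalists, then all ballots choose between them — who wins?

E

Round 1 first-place votes: A 4, B 6, C 0, D 0, E 8, F 3. E and B advance.
Runoff: E is ranked above B on 15 ballots, B above E on 6.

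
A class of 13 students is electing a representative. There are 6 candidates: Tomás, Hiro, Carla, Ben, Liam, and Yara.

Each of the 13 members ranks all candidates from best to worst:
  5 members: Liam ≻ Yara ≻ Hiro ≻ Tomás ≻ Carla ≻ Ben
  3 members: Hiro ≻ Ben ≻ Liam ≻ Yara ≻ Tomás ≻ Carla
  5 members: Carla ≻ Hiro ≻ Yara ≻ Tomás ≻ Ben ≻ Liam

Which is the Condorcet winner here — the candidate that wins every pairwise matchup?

Hiro

Hiro vs Tomás: 13–0
Hiro vs Carla: 8–5
Hiro vs Ben: 13–0
Hiro vs Liam: 8–5
Hiro vs Yara: 8–5
Hiro beats every other candidate.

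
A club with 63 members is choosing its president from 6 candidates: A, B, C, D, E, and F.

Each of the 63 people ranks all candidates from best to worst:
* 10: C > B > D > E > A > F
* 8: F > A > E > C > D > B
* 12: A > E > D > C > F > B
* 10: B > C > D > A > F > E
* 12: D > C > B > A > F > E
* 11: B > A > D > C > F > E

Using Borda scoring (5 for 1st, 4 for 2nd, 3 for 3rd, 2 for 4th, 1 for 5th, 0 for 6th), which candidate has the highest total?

C

A: 10×1 + 8×4 + 12×5 + 10×2 + 12×2 + 11×4 = 190
B: 10×4 + 8×0 + 12×0 + 10×5 + 12×3 + 11×5 = 181
C: 10×5 + 8×2 + 12×2 + 10×4 + 12×4 + 11×2 = 200
D: 10×3 + 8×1 + 12×3 + 10×3 + 12×5 + 11×3 = 197
E: 10×2 + 8×3 + 12×4 + 10×0 + 12×0 + 11×0 = 92
F: 10×0 + 8×5 + 12×1 + 10×1 + 12×1 + 11×1 = 85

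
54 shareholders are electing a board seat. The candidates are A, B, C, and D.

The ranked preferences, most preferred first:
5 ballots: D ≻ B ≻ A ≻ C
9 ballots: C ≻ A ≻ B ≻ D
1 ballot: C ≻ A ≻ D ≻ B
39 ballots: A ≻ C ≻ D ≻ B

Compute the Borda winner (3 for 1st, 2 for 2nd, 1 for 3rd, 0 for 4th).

A

A: 5×1 + 9×2 + 1×2 + 39×3 = 142
B: 5×2 + 9×1 + 1×0 + 39×0 = 19
C: 5×0 + 9×3 + 1×3 + 39×2 = 108
D: 5×3 + 9×0 + 1×1 + 39×1 = 55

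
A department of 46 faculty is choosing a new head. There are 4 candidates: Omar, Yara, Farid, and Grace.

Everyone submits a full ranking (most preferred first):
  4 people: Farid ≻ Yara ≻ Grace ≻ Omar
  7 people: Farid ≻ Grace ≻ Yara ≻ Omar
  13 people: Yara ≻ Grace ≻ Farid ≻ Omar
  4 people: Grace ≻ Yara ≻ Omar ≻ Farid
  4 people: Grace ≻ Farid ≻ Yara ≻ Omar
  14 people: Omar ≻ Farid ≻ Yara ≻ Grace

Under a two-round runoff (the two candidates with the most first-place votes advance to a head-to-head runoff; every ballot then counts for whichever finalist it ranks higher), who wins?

Round 1 first-place votes: Omar 14, Yara 13, Farid 11, Grace 8. Omar and Yara advance.
Runoff: Omar is ranked above Yara on 14 ballots, Yara above Omar on 32.

Yara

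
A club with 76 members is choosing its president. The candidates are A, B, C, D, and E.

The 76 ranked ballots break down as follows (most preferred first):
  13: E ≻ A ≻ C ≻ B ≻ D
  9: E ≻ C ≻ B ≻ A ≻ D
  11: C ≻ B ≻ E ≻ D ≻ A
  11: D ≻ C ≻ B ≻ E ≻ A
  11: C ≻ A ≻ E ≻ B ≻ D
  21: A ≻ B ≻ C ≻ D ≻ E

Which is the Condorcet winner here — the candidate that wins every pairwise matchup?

C

C vs A: 42–34
C vs B: 55–21
C vs D: 65–11
C vs E: 54–22
C beats every other candidate.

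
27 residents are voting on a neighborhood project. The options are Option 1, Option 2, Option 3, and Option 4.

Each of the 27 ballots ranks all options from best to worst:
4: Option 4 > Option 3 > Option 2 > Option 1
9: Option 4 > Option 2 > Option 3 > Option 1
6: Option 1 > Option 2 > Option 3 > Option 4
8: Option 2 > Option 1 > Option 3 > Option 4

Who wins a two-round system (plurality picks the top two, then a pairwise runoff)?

Round 1 first-place votes: Option 1 6, Option 2 8, Option 3 0, Option 4 13. Option 4 and Option 2 advance.
Runoff: Option 4 is ranked above Option 2 on 13 ballots, Option 2 above Option 4 on 14.

Option 2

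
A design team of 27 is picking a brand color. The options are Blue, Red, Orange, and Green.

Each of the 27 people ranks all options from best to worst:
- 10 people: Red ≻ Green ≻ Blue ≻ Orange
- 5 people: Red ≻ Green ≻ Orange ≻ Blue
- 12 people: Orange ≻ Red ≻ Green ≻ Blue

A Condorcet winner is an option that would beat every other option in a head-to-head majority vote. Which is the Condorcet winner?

Red vs Blue: 27–0
Red vs Orange: 15–12
Red vs Green: 27–0
Red beats every other option.

Red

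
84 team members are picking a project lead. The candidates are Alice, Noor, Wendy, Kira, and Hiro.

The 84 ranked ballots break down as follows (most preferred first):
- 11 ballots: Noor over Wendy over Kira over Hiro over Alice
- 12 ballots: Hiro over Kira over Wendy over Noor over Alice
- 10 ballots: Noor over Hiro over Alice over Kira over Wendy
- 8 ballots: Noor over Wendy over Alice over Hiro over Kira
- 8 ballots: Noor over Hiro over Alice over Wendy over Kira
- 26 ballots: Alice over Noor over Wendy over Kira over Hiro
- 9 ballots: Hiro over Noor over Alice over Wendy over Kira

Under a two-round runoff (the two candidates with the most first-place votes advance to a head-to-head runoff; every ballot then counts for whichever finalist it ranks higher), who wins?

Noor

Round 1 first-place votes: Alice 26, Noor 37, Wendy 0, Kira 0, Hiro 21. Noor and Alice advance.
Runoff: Noor is ranked above Alice on 58 ballots, Alice above Noor on 26.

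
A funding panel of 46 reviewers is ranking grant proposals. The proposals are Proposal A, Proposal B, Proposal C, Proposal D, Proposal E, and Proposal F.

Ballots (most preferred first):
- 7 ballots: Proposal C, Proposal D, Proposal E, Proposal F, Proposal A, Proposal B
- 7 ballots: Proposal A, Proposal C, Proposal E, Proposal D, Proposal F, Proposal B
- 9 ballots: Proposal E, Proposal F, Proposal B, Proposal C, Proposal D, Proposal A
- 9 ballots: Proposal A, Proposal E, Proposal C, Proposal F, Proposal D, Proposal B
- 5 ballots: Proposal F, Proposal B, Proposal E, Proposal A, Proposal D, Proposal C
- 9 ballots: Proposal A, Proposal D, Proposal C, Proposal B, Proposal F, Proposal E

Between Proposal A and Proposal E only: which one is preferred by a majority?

Proposal A

Proposal A is ranked above Proposal E on 25 ballots; Proposal E above Proposal A on 21.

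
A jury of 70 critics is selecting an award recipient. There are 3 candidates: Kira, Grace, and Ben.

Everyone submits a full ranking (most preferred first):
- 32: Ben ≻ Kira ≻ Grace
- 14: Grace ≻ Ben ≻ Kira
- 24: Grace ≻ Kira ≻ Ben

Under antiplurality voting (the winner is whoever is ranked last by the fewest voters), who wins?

Last-place votes: Kira 14, Grace 32, Ben 24.

Kira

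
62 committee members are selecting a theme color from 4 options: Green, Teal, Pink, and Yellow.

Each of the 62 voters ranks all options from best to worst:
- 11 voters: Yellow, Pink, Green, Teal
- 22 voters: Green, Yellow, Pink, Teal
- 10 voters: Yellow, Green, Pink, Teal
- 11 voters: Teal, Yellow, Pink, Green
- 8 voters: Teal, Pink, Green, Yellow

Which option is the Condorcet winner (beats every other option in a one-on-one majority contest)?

Yellow

Yellow vs Green: 32–30
Yellow vs Teal: 43–19
Yellow vs Pink: 54–8
Yellow beats every other option.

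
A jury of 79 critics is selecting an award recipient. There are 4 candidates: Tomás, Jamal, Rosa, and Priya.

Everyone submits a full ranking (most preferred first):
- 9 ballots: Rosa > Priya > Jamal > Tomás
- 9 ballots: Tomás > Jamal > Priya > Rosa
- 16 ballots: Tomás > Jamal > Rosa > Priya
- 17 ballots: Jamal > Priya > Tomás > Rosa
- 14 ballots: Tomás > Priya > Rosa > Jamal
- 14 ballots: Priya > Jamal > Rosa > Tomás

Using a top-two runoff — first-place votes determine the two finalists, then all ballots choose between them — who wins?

Jamal

Round 1 first-place votes: Tomás 39, Jamal 17, Rosa 9, Priya 14. Tomás and Jamal advance.
Runoff: Tomás is ranked above Jamal on 39 ballots, Jamal above Tomás on 40.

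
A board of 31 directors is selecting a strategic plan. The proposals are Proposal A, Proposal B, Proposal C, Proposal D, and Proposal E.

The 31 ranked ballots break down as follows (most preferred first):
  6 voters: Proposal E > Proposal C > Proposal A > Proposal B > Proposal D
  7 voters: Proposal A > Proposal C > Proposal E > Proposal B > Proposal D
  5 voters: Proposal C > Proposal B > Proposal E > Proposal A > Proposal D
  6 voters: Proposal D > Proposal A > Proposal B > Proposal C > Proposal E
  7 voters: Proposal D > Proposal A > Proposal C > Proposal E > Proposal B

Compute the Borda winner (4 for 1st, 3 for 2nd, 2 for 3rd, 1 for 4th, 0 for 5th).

Proposal A

Proposal A: 6×2 + 7×4 + 5×1 + 6×3 + 7×3 = 84
Proposal B: 6×1 + 7×1 + 5×3 + 6×2 + 7×0 = 40
Proposal C: 6×3 + 7×3 + 5×4 + 6×1 + 7×2 = 79
Proposal D: 6×0 + 7×0 + 5×0 + 6×4 + 7×4 = 52
Proposal E: 6×4 + 7×2 + 5×2 + 6×0 + 7×1 = 55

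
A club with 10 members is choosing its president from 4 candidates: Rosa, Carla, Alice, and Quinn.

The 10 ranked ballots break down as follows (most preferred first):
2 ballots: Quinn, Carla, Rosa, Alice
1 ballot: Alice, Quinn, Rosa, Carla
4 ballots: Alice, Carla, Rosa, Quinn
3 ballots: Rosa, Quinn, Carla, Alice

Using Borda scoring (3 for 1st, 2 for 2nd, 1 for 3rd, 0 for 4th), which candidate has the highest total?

Rosa

Rosa: 2×1 + 1×1 + 4×1 + 3×3 = 16
Carla: 2×2 + 1×0 + 4×2 + 3×1 = 15
Alice: 2×0 + 1×3 + 4×3 + 3×0 = 15
Quinn: 2×3 + 1×2 + 4×0 + 3×2 = 14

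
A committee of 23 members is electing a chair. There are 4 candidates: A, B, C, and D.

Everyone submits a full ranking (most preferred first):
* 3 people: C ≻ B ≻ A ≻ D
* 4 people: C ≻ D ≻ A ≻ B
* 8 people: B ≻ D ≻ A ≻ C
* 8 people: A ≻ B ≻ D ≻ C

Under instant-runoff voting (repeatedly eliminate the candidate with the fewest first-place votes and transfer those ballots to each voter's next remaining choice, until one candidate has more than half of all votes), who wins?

A

Round 1: A 8, B 8, C 7, D 0. D eliminated.
Round 2: A 8, B 8, C 7. C eliminated.
Round 3: A 12, B 11. A has a majority (≥12).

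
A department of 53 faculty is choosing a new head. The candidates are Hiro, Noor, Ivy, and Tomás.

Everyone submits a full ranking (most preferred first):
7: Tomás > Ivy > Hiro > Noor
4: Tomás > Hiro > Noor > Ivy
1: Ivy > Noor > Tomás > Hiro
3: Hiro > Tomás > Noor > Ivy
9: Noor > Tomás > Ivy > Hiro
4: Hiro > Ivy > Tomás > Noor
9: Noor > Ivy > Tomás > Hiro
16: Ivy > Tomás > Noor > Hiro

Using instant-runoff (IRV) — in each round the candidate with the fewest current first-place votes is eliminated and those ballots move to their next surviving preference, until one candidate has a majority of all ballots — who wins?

Round 1: Hiro 7, Noor 18, Ivy 17, Tomás 11. Hiro eliminated.
Round 2: Noor 18, Ivy 21, Tomás 14. Tomás eliminated.
Round 3: Noor 25, Ivy 28. Ivy has a majority (≥27).

Ivy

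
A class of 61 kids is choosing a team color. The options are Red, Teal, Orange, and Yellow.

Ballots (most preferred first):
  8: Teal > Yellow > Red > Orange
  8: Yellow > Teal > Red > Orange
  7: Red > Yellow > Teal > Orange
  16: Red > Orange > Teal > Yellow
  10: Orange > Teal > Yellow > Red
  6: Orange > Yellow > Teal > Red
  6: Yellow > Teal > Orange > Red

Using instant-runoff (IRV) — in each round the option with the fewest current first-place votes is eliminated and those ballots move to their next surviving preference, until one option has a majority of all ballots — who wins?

Round 1: Red 23, Teal 8, Orange 16, Yellow 14. Teal eliminated.
Round 2: Red 23, Orange 16, Yellow 22. Orange eliminated.
Round 3: Red 23, Yellow 38. Yellow has a majority (≥31).

Yellow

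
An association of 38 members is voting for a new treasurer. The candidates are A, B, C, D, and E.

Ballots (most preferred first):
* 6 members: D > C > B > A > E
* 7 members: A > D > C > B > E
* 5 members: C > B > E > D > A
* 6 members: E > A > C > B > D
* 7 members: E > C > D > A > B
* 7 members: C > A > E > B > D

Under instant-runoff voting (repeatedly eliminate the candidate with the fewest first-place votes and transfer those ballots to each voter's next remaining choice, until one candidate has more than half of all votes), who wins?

C

Round 1: A 7, B 0, C 12, D 6, E 13. B eliminated.
Round 2: A 7, C 12, D 6, E 13. D eliminated.
Round 3: A 7, C 18, E 13. A eliminated.
Round 4: C 25, E 13. C has a majority (≥20).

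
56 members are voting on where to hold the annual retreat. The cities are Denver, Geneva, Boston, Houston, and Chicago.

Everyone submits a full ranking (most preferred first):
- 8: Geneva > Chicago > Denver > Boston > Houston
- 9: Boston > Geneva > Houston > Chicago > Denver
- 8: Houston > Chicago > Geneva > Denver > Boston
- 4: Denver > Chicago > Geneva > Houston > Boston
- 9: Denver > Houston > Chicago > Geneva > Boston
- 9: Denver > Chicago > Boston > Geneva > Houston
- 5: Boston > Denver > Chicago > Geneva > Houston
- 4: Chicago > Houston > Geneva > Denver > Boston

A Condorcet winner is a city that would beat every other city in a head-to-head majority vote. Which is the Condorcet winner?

Chicago

Chicago vs Denver: 29–27
Chicago vs Geneva: 39–17
Chicago vs Boston: 42–14
Chicago vs Houston: 30–26
Chicago beats every other city.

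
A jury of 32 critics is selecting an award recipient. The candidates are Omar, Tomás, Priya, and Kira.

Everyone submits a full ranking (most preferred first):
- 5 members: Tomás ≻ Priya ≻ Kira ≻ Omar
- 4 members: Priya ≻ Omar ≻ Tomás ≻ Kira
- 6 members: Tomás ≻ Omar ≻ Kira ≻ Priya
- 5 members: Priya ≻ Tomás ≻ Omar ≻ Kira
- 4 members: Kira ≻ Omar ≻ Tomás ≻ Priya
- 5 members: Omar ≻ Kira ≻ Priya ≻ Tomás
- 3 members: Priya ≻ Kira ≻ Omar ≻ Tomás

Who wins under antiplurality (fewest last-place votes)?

Last-place votes: Omar 5, Tomás 8, Priya 10, Kira 9.

Omar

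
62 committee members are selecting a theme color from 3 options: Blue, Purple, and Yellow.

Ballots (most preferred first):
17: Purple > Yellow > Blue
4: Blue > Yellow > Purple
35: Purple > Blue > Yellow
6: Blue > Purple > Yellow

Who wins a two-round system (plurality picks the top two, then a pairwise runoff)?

Purple

Round 1 first-place votes: Blue 10, Purple 52, Yellow 0. Purple and Blue advance.
Runoff: Purple is ranked above Blue on 52 ballots, Blue above Purple on 10.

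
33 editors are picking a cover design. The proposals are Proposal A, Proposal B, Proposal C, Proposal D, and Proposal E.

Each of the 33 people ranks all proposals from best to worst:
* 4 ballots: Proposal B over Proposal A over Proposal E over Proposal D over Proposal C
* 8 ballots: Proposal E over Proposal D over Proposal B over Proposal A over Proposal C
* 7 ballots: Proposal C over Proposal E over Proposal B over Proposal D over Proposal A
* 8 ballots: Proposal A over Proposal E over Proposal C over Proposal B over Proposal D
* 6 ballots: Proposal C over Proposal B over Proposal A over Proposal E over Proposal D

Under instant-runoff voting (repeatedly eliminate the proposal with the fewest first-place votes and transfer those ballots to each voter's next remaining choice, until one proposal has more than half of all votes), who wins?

Round 1: Proposal A 8, Proposal B 4, Proposal C 13, Proposal D 0, Proposal E 8. Proposal D eliminated.
Round 2: Proposal A 8, Proposal B 4, Proposal C 13, Proposal E 8. Proposal B eliminated.
Round 3: Proposal A 12, Proposal C 13, Proposal E 8. Proposal E eliminated.
Round 4: Proposal A 20, Proposal C 13. Proposal A has a majority (≥17).

Proposal A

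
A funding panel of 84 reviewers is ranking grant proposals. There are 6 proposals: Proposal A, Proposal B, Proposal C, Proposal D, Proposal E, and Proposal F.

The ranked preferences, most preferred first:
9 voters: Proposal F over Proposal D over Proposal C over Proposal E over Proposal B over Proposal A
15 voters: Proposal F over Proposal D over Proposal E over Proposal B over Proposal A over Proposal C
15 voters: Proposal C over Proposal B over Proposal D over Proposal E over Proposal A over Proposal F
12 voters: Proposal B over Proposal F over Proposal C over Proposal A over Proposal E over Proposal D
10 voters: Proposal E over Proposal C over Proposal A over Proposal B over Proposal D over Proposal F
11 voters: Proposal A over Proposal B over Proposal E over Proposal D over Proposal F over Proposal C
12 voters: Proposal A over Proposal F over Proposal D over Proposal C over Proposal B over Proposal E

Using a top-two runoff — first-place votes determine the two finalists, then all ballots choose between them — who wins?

Proposal A

Round 1 first-place votes: Proposal A 23, Proposal B 12, Proposal C 15, Proposal D 0, Proposal E 10, Proposal F 24. Proposal F and Proposal A advance.
Runoff: Proposal F is ranked above Proposal A on 36 ballots, Proposal A above Proposal F on 48.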